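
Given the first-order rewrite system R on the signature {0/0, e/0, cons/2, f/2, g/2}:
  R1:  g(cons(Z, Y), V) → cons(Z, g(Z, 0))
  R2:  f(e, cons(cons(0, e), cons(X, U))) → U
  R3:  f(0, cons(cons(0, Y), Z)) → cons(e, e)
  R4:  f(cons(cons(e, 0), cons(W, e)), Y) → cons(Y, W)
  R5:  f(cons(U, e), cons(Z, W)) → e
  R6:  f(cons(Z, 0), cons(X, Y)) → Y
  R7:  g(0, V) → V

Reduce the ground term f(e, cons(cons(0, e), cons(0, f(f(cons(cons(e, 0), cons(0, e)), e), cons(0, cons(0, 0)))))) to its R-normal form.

cons(0, 0)

1. f(e, cons(cons(0, e), cons(0, f(f(cons(cons(e, 0), cons(0, e)), e), cons(0, cons(0, 0))))))  →  f(f(cons(cons(e, 0), cons(0, e)), e), cons(0, cons(0, 0)))   [R2 at ε]
2. f(f(cons(cons(e, 0), cons(0, e)), e), cons(0, cons(0, 0)))  →  f(cons(e, 0), cons(0, cons(0, 0)))   [R4 at 1]
3. f(cons(e, 0), cons(0, cons(0, 0)))  →  cons(0, 0)   [R6 at ε]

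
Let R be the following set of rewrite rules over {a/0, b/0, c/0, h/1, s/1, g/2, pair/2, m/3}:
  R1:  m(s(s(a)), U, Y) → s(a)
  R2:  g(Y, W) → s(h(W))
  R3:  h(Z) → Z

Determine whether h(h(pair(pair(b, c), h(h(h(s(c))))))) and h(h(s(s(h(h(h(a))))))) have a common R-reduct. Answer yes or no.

no — NF(t₁) = pair(pair(b, c), s(c)), NF(t₂) = s(s(a))

Reduce t₁ = h(h(pair(pair(b, c), h(h(h(s(c))))))):
1. h(h(pair(pair(b, c), h(h(h(s(c)))))))  →  h(pair(pair(b, c), h(h(h(s(c))))))   [R3 at ε]
2. h(pair(pair(b, c), h(h(h(s(c))))))  →  pair(pair(b, c), h(h(h(s(c)))))   [R3 at ε]
3. pair(pair(b, c), h(h(h(s(c)))))  →  pair(pair(b, c), h(h(s(c))))   [R3 at 2]
4. pair(pair(b, c), h(h(s(c))))  →  pair(pair(b, c), h(s(c)))   [R3 at 2]
5. pair(pair(b, c), h(s(c)))  →  pair(pair(b, c), s(c))   [R3 at 2]

Reduce t₂ = h(h(s(s(h(h(h(a))))))):
1. h(h(s(s(h(h(h(a)))))))  →  h(s(s(h(h(h(a))))))   [R3 at ε]
2. h(s(s(h(h(h(a))))))  →  s(s(h(h(h(a)))))   [R3 at ε]
3. s(s(h(h(h(a)))))  →  s(s(h(h(a))))   [R3 at 1.1]
4. s(s(h(h(a))))  →  s(s(h(a)))   [R3 at 1.1]
5. s(s(h(a)))  →  s(s(a))   [R3 at 1.1]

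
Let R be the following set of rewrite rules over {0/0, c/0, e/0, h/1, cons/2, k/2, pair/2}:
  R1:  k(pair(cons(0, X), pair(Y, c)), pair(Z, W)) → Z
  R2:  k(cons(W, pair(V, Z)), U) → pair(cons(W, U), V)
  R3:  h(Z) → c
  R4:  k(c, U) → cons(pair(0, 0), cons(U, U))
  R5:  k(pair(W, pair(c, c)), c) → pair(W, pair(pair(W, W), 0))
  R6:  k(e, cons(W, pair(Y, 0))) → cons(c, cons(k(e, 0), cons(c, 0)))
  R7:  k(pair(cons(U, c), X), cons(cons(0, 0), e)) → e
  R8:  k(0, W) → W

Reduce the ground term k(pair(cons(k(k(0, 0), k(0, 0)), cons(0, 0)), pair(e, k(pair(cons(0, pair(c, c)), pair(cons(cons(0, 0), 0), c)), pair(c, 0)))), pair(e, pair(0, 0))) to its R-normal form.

e

1. k(pair(cons(k(k(0, 0), k(0, 0)), cons(0, 0)), pair(e, k(pair(cons(0, pair(c, c)), pair(cons(cons(0, 0), 0), c)), pair(c, 0)))), pair(e, pair(0, 0)))  →  k(pair(cons(k(0, k(0, 0)), cons(0, 0)), pair(e, k(pair(cons(0, pair(c, c)), pair(cons(cons(0, 0), 0), c)), pair(c, 0)))), pair(e, pair(0, 0)))   [R8 at 1.1.1.1]
2. k(pair(cons(k(0, k(0, 0)), cons(0, 0)), pair(e, k(pair(cons(0, pair(c, c)), pair(cons(cons(0, 0), 0), c)), pair(c, 0)))), pair(e, pair(0, 0)))  →  k(pair(cons(k(0, 0), cons(0, 0)), pair(e, k(pair(cons(0, pair(c, c)), pair(cons(cons(0, 0), 0), c)), pair(c, 0)))), pair(e, pair(0, 0)))   [R8 at 1.1.1]
3. k(pair(cons(k(0, 0), cons(0, 0)), pair(e, k(pair(cons(0, pair(c, c)), pair(cons(cons(0, 0), 0), c)), pair(c, 0)))), pair(e, pair(0, 0)))  →  k(pair(cons(0, cons(0, 0)), pair(e, k(pair(cons(0, pair(c, c)), pair(cons(cons(0, 0), 0), c)), pair(c, 0)))), pair(e, pair(0, 0)))   [R8 at 1.1.1]
4. k(pair(cons(0, cons(0, 0)), pair(e, k(pair(cons(0, pair(c, c)), pair(cons(cons(0, 0), 0), c)), pair(c, 0)))), pair(e, pair(0, 0)))  →  k(pair(cons(0, cons(0, 0)), pair(e, c)), pair(e, pair(0, 0)))   [R1 at 1.2.2]
5. k(pair(cons(0, cons(0, 0)), pair(e, c)), pair(e, pair(0, 0)))  →  e   [R1 at ε]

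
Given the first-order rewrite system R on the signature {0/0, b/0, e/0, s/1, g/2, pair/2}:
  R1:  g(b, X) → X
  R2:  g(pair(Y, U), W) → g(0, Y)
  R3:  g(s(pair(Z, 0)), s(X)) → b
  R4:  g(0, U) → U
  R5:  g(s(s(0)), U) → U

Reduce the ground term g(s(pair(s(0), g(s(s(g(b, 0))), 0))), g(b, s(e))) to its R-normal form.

b

1. g(s(pair(s(0), g(s(s(g(b, 0))), 0))), g(b, s(e)))  →  g(s(pair(s(0), g(s(s(0)), 0))), g(b, s(e)))   [R1 at 1.1.2.1.1.1]
2. g(s(pair(s(0), g(s(s(0)), 0))), g(b, s(e)))  →  g(s(pair(s(0), 0)), g(b, s(e)))   [R5 at 1.1.2]
3. g(s(pair(s(0), 0)), g(b, s(e)))  →  g(s(pair(s(0), 0)), s(e))   [R1 at 2]
4. g(s(pair(s(0), 0)), s(e))  →  b   [R3 at ε]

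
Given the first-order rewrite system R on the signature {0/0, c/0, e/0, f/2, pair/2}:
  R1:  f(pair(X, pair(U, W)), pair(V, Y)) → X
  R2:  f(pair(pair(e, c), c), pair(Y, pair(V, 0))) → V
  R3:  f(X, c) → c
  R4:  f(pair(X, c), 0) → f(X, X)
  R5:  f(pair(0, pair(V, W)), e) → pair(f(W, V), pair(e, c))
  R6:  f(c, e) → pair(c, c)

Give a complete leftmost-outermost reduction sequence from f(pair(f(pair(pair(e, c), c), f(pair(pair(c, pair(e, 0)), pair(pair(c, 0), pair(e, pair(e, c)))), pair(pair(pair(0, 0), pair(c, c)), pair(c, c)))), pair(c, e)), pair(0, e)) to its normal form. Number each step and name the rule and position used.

1. f(pair(f(pair(pair(e, c), c), f(pair(pair(c, pair(e, 0)), pair(pair(c, 0), pair(e, pair(e, c)))), pair(pair(pair(0, 0), pair(c, c)), pair(c, c)))), pair(c, e)), pair(0, e))  →  f(pair(pair(e, c), c), f(pair(pair(c, pair(e, 0)), pair(pair(c, 0), pair(e, pair(e, c)))), pair(pair(pair(0, 0), pair(c, c)), pair(c, c))))   [R1 at ε]
2. f(pair(pair(e, c), c), f(pair(pair(c, pair(e, 0)), pair(pair(c, 0), pair(e, pair(e, c)))), pair(pair(pair(0, 0), pair(c, c)), pair(c, c))))  →  f(pair(pair(e, c), c), pair(c, pair(e, 0)))   [R1 at 2]
3. f(pair(pair(e, c), c), pair(c, pair(e, 0)))  →  e   [R2 at ε]

e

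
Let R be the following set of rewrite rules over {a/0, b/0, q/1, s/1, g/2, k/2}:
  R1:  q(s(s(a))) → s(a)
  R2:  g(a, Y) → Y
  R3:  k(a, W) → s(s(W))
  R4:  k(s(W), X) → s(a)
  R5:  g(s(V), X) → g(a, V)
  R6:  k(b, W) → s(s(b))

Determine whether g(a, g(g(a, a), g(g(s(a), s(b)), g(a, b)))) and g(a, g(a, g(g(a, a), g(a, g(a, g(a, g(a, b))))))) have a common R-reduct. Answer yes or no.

yes — NF(t₁) = b, NF(t₂) = b

Reduce t₁ = g(a, g(g(a, a), g(g(s(a), s(b)), g(a, b)))):
1. g(a, g(g(a, a), g(g(s(a), s(b)), g(a, b))))  →  g(g(a, a), g(g(s(a), s(b)), g(a, b)))   [R2 at ε]
2. g(g(a, a), g(g(s(a), s(b)), g(a, b)))  →  g(a, g(g(s(a), s(b)), g(a, b)))   [R2 at 1]
3. g(a, g(g(s(a), s(b)), g(a, b)))  →  g(g(s(a), s(b)), g(a, b))   [R2 at ε]
4. g(g(s(a), s(b)), g(a, b))  →  g(g(a, a), g(a, b))   [R5 at 1]
5. g(g(a, a), g(a, b))  →  g(a, g(a, b))   [R2 at 1]
6. g(a, g(a, b))  →  g(a, b)   [R2 at ε]
7. g(a, b)  →  b   [R2 at ε]

Reduce t₂ = g(a, g(a, g(g(a, a), g(a, g(a, g(a, g(a, b))))))):
1. g(a, g(a, g(g(a, a), g(a, g(a, g(a, g(a, b)))))))  →  g(a, g(g(a, a), g(a, g(a, g(a, g(a, b))))))   [R2 at ε]
2. g(a, g(g(a, a), g(a, g(a, g(a, g(a, b))))))  →  g(g(a, a), g(a, g(a, g(a, g(a, b)))))   [R2 at ε]
3. g(g(a, a), g(a, g(a, g(a, g(a, b)))))  →  g(a, g(a, g(a, g(a, g(a, b)))))   [R2 at 1]
4. g(a, g(a, g(a, g(a, g(a, b)))))  →  g(a, g(a, g(a, g(a, b))))   [R2 at ε]
5. g(a, g(a, g(a, g(a, b))))  →  g(a, g(a, g(a, b)))   [R2 at ε]
6. g(a, g(a, g(a, b)))  →  g(a, g(a, b))   [R2 at ε]
7. g(a, g(a, b))  →  g(a, b)   [R2 at ε]
8. g(a, b)  →  b   [R2 at ε]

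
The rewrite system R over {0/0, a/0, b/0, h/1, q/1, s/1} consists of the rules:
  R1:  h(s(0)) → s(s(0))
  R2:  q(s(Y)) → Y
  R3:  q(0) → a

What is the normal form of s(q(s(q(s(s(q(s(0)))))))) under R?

1. s(q(s(q(s(s(q(s(0))))))))  →  s(q(s(s(q(s(0))))))   [R2 at 1]
2. s(q(s(s(q(s(0))))))  →  s(s(q(s(0))))   [R2 at 1]
3. s(s(q(s(0))))  →  s(s(0))   [R2 at 1.1]

s(s(0))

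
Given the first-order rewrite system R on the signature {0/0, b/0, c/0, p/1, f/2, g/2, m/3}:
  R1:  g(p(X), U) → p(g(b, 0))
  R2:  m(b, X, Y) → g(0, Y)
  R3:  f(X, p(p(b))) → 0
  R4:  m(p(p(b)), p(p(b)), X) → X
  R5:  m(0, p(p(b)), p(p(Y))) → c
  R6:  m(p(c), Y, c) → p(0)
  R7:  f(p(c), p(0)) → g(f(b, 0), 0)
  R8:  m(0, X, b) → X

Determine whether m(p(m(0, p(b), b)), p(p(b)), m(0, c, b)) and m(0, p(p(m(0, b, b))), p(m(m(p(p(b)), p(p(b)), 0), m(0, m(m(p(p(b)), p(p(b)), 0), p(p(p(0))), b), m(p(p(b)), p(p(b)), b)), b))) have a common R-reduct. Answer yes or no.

yes — NF(t₁) = c, NF(t₂) = c

Reduce t₁ = m(p(m(0, p(b), b)), p(p(b)), m(0, c, b)):
1. m(p(m(0, p(b), b)), p(p(b)), m(0, c, b))  →  m(p(p(b)), p(p(b)), m(0, c, b))   [R8 at 1.1]
2. m(p(p(b)), p(p(b)), m(0, c, b))  →  m(0, c, b)   [R4 at ε]
3. m(0, c, b)  →  c   [R8 at ε]

Reduce t₂ = m(0, p(p(m(0, b, b))), p(m(m(p(p(b)), p(p(b)), 0), m(0, m(m(p(p(b)), p(p(b)), 0), p(p(p(0))), b), m(p(p(b)), p(p(b)), b)), b))):
1. m(0, p(p(m(0, b, b))), p(m(m(p(p(b)), p(p(b)), 0), m(0, m(m(p(p(b)), p(p(b)), 0), p(p(p(0))), b), m(p(p(b)), p(p(b)), b)), b)))  →  m(0, p(p(b)), p(m(m(p(p(b)), p(p(b)), 0), m(0, m(m(p(p(b)), p(p(b)), 0), p(p(p(0))), b), m(p(p(b)), p(p(b)), b)), b)))   [R8 at 2.1.1]
2. m(0, p(p(b)), p(m(m(p(p(b)), p(p(b)), 0), m(0, m(m(p(p(b)), p(p(b)), 0), p(p(p(0))), b), m(p(p(b)), p(p(b)), b)), b)))  →  m(0, p(p(b)), p(m(0, m(0, m(m(p(p(b)), p(p(b)), 0), p(p(p(0))), b), m(p(p(b)), p(p(b)), b)), b)))   [R4 at 3.1.1]
3. m(0, p(p(b)), p(m(0, m(0, m(m(p(p(b)), p(p(b)), 0), p(p(p(0))), b), m(p(p(b)), p(p(b)), b)), b)))  →  m(0, p(p(b)), p(m(0, m(m(p(p(b)), p(p(b)), 0), p(p(p(0))), b), m(p(p(b)), p(p(b)), b))))   [R8 at 3.1]
4. m(0, p(p(b)), p(m(0, m(m(p(p(b)), p(p(b)), 0), p(p(p(0))), b), m(p(p(b)), p(p(b)), b))))  →  m(0, p(p(b)), p(m(0, m(0, p(p(p(0))), b), m(p(p(b)), p(p(b)), b))))   [R4 at 3.1.2.1]
5. m(0, p(p(b)), p(m(0, m(0, p(p(p(0))), b), m(p(p(b)), p(p(b)), b))))  →  m(0, p(p(b)), p(m(0, p(p(p(0))), m(p(p(b)), p(p(b)), b))))   [R8 at 3.1.2]
6. m(0, p(p(b)), p(m(0, p(p(p(0))), m(p(p(b)), p(p(b)), b))))  →  m(0, p(p(b)), p(m(0, p(p(p(0))), b)))   [R4 at 3.1.3]
7. m(0, p(p(b)), p(m(0, p(p(p(0))), b)))  →  m(0, p(p(b)), p(p(p(p(0)))))   [R8 at 3.1]
8. m(0, p(p(b)), p(p(p(p(0)))))  →  c   [R5 at ε]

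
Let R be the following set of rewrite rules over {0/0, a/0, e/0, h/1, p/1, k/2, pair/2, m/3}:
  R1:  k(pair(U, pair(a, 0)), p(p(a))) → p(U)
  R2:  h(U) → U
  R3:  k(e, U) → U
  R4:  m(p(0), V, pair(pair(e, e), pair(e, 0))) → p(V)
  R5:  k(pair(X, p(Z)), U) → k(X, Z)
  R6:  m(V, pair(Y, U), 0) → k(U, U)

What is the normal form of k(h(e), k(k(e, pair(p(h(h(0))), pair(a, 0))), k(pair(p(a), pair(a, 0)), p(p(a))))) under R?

1. k(h(e), k(k(e, pair(p(h(h(0))), pair(a, 0))), k(pair(p(a), pair(a, 0)), p(p(a)))))  →  k(e, k(k(e, pair(p(h(h(0))), pair(a, 0))), k(pair(p(a), pair(a, 0)), p(p(a)))))   [R2 at 1]
2. k(e, k(k(e, pair(p(h(h(0))), pair(a, 0))), k(pair(p(a), pair(a, 0)), p(p(a)))))  →  k(k(e, pair(p(h(h(0))), pair(a, 0))), k(pair(p(a), pair(a, 0)), p(p(a))))   [R3 at ε]
3. k(k(e, pair(p(h(h(0))), pair(a, 0))), k(pair(p(a), pair(a, 0)), p(p(a))))  →  k(pair(p(h(h(0))), pair(a, 0)), k(pair(p(a), pair(a, 0)), p(p(a))))   [R3 at 1]
4. k(pair(p(h(h(0))), pair(a, 0)), k(pair(p(a), pair(a, 0)), p(p(a))))  →  k(pair(p(h(0)), pair(a, 0)), k(pair(p(a), pair(a, 0)), p(p(a))))   [R2 at 1.1.1]
5. k(pair(p(h(0)), pair(a, 0)), k(pair(p(a), pair(a, 0)), p(p(a))))  →  k(pair(p(0), pair(a, 0)), k(pair(p(a), pair(a, 0)), p(p(a))))   [R2 at 1.1.1]
6. k(pair(p(0), pair(a, 0)), k(pair(p(a), pair(a, 0)), p(p(a))))  →  k(pair(p(0), pair(a, 0)), p(p(a)))   [R1 at 2]
7. k(pair(p(0), pair(a, 0)), p(p(a)))  →  p(p(0))   [R1 at ε]

p(p(0))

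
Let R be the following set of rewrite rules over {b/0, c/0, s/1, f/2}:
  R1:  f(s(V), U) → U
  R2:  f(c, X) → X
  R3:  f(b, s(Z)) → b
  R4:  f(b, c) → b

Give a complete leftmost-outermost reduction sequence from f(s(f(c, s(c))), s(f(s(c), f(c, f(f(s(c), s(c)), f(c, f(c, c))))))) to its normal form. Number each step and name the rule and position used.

1. f(s(f(c, s(c))), s(f(s(c), f(c, f(f(s(c), s(c)), f(c, f(c, c)))))))  →  s(f(s(c), f(c, f(f(s(c), s(c)), f(c, f(c, c))))))   [R1 at ε]
2. s(f(s(c), f(c, f(f(s(c), s(c)), f(c, f(c, c))))))  →  s(f(c, f(f(s(c), s(c)), f(c, f(c, c)))))   [R1 at 1]
3. s(f(c, f(f(s(c), s(c)), f(c, f(c, c)))))  →  s(f(f(s(c), s(c)), f(c, f(c, c))))   [R2 at 1]
4. s(f(f(s(c), s(c)), f(c, f(c, c))))  →  s(f(s(c), f(c, f(c, c))))   [R1 at 1.1]
5. s(f(s(c), f(c, f(c, c))))  →  s(f(c, f(c, c)))   [R1 at 1]
6. s(f(c, f(c, c)))  →  s(f(c, c))   [R2 at 1]
7. s(f(c, c))  →  s(c)   [R2 at 1]

s(c)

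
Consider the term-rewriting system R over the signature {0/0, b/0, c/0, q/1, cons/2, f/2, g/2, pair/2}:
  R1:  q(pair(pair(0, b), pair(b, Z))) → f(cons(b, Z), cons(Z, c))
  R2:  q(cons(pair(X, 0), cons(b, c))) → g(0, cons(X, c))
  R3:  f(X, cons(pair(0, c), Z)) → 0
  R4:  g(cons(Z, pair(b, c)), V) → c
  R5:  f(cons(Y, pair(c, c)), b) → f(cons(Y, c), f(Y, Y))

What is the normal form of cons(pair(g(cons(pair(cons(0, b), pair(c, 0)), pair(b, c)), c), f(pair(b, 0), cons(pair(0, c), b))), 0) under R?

1. cons(pair(g(cons(pair(cons(0, b), pair(c, 0)), pair(b, c)), c), f(pair(b, 0), cons(pair(0, c), b))), 0)  →  cons(pair(c, f(pair(b, 0), cons(pair(0, c), b))), 0)   [R4 at 1.1]
2. cons(pair(c, f(pair(b, 0), cons(pair(0, c), b))), 0)  →  cons(pair(c, 0), 0)   [R3 at 1.2]

cons(pair(c, 0), 0)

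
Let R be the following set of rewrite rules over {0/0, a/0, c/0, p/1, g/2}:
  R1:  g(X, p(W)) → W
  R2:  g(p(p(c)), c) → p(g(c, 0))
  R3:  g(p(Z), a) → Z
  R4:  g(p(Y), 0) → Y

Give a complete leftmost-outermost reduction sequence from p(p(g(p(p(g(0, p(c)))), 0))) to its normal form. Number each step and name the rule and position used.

p(p(p(c)))

1. p(p(g(p(p(g(0, p(c)))), 0)))  →  p(p(p(g(0, p(c)))))   [R4 at 1.1]
2. p(p(p(g(0, p(c)))))  →  p(p(p(c)))   [R1 at 1.1.1]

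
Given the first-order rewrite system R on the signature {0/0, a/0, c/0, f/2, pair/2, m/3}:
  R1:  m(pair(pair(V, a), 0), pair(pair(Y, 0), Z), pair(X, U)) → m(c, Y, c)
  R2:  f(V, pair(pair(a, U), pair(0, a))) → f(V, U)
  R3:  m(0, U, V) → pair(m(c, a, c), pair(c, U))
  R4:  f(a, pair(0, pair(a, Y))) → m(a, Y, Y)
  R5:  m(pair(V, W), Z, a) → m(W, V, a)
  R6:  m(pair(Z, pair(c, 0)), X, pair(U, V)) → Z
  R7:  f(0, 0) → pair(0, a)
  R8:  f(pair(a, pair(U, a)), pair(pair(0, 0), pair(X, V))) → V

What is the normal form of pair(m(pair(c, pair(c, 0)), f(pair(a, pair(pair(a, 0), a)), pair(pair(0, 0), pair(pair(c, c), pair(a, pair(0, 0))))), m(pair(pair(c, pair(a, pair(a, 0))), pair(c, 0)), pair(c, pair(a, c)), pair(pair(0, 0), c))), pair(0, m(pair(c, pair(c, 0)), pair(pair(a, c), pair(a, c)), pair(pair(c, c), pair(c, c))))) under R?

pair(c, pair(0, c))

1. pair(m(pair(c, pair(c, 0)), f(pair(a, pair(pair(a, 0), a)), pair(pair(0, 0), pair(pair(c, c), pair(a, pair(0, 0))))), m(pair(pair(c, pair(a, pair(a, 0))), pair(c, 0)), pair(c, pair(a, c)), pair(pair(0, 0), c))), pair(0, m(pair(c, pair(c, 0)), pair(pair(a, c), pair(a, c)), pair(pair(c, c), pair(c, c)))))  →  pair(m(pair(c, pair(c, 0)), pair(a, pair(0, 0)), m(pair(pair(c, pair(a, pair(a, 0))), pair(c, 0)), pair(c, pair(a, c)), pair(pair(0, 0), c))), pair(0, m(pair(c, pair(c, 0)), pair(pair(a, c), pair(a, c)), pair(pair(c, c), pair(c, c)))))   [R8 at 1.2]
2. pair(m(pair(c, pair(c, 0)), pair(a, pair(0, 0)), m(pair(pair(c, pair(a, pair(a, 0))), pair(c, 0)), pair(c, pair(a, c)), pair(pair(0, 0), c))), pair(0, m(pair(c, pair(c, 0)), pair(pair(a, c), pair(a, c)), pair(pair(c, c), pair(c, c)))))  →  pair(m(pair(c, pair(c, 0)), pair(a, pair(0, 0)), pair(c, pair(a, pair(a, 0)))), pair(0, m(pair(c, pair(c, 0)), pair(pair(a, c), pair(a, c)), pair(pair(c, c), pair(c, c)))))   [R6 at 1.3]
3. pair(m(pair(c, pair(c, 0)), pair(a, pair(0, 0)), pair(c, pair(a, pair(a, 0)))), pair(0, m(pair(c, pair(c, 0)), pair(pair(a, c), pair(a, c)), pair(pair(c, c), pair(c, c)))))  →  pair(c, pair(0, m(pair(c, pair(c, 0)), pair(pair(a, c), pair(a, c)), pair(pair(c, c), pair(c, c)))))   [R6 at 1]
4. pair(c, pair(0, m(pair(c, pair(c, 0)), pair(pair(a, c), pair(a, c)), pair(pair(c, c), pair(c, c)))))  →  pair(c, pair(0, c))   [R6 at 2.2]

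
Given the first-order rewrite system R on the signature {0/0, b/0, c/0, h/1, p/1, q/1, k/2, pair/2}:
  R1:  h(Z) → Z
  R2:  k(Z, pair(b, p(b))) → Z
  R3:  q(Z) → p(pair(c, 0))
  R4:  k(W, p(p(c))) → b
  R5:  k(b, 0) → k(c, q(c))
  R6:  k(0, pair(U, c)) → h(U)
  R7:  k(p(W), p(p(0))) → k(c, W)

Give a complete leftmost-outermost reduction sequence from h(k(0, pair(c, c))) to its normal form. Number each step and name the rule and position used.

c

1. h(k(0, pair(c, c)))  →  k(0, pair(c, c))   [R1 at ε]
2. k(0, pair(c, c))  →  h(c)   [R6 at ε]
3. h(c)  →  c   [R1 at ε]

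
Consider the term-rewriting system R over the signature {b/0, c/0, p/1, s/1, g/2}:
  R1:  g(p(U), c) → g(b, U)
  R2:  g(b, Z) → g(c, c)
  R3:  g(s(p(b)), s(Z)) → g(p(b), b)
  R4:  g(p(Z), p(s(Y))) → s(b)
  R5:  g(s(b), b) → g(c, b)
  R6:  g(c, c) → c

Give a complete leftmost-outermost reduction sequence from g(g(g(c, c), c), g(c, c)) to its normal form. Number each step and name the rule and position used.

1. g(g(g(c, c), c), g(c, c))  →  g(g(c, c), g(c, c))   [R6 at 1.1]
2. g(g(c, c), g(c, c))  →  g(c, g(c, c))   [R6 at 1]
3. g(c, g(c, c))  →  g(c, c)   [R6 at 2]
4. g(c, c)  →  c   [R6 at ε]

c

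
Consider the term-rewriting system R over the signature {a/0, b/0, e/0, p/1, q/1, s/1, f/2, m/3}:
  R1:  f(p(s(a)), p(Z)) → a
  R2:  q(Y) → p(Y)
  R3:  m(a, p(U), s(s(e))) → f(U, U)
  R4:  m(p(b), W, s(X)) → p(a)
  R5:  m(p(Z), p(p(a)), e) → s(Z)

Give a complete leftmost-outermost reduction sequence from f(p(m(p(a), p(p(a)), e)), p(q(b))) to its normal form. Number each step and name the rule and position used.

1. f(p(m(p(a), p(p(a)), e)), p(q(b)))  →  f(p(s(a)), p(q(b)))   [R5 at 1.1]
2. f(p(s(a)), p(q(b)))  →  a   [R1 at ε]

a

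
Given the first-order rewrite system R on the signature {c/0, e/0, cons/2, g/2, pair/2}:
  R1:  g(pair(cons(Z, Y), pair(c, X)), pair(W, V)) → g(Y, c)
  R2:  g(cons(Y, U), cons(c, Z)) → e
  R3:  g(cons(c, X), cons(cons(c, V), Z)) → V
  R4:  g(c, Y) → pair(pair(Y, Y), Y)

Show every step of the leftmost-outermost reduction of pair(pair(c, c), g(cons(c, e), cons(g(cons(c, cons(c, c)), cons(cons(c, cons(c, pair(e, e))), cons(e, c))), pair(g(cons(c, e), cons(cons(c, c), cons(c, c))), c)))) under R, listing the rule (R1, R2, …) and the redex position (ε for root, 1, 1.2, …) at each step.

pair(pair(c, c), pair(e, e))

1. pair(pair(c, c), g(cons(c, e), cons(g(cons(c, cons(c, c)), cons(cons(c, cons(c, pair(e, e))), cons(e, c))), pair(g(cons(c, e), cons(cons(c, c), cons(c, c))), c))))  →  pair(pair(c, c), g(cons(c, e), cons(cons(c, pair(e, e)), pair(g(cons(c, e), cons(cons(c, c), cons(c, c))), c))))   [R3 at 2.2.1]
2. pair(pair(c, c), g(cons(c, e), cons(cons(c, pair(e, e)), pair(g(cons(c, e), cons(cons(c, c), cons(c, c))), c))))  →  pair(pair(c, c), pair(e, e))   [R3 at 2]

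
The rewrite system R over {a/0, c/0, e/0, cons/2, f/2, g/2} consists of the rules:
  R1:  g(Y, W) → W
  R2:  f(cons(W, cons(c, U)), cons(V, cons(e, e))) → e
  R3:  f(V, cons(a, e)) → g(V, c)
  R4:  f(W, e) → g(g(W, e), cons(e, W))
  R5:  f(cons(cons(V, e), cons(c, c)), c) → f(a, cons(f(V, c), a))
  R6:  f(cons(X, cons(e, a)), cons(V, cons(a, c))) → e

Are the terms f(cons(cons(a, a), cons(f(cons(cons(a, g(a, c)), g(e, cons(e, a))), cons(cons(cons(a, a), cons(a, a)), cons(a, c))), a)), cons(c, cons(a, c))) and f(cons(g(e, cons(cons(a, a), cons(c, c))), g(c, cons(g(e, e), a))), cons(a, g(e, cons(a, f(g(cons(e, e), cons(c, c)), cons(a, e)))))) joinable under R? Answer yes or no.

Reduce t₁ = f(cons(cons(a, a), cons(f(cons(cons(a, g(a, c)), g(e, cons(e, a))), cons(cons(cons(a, a), cons(a, a)), cons(a, c))), a)), cons(c, cons(a, c))):
1. f(cons(cons(a, a), cons(f(cons(cons(a, g(a, c)), g(e, cons(e, a))), cons(cons(cons(a, a), cons(a, a)), cons(a, c))), a)), cons(c, cons(a, c)))  →  f(cons(cons(a, a), cons(f(cons(cons(a, c), g(e, cons(e, a))), cons(cons(cons(a, a), cons(a, a)), cons(a, c))), a)), cons(c, cons(a, c)))   [R1 at 1.2.1.1.1.2]
2. f(cons(cons(a, a), cons(f(cons(cons(a, c), g(e, cons(e, a))), cons(cons(cons(a, a), cons(a, a)), cons(a, c))), a)), cons(c, cons(a, c)))  →  f(cons(cons(a, a), cons(f(cons(cons(a, c), cons(e, a)), cons(cons(cons(a, a), cons(a, a)), cons(a, c))), a)), cons(c, cons(a, c)))   [R1 at 1.2.1.1.2]
3. f(cons(cons(a, a), cons(f(cons(cons(a, c), cons(e, a)), cons(cons(cons(a, a), cons(a, a)), cons(a, c))), a)), cons(c, cons(a, c)))  →  f(cons(cons(a, a), cons(e, a)), cons(c, cons(a, c)))   [R6 at 1.2.1]
4. f(cons(cons(a, a), cons(e, a)), cons(c, cons(a, c)))  →  e   [R6 at ε]

Reduce t₂ = f(cons(g(e, cons(cons(a, a), cons(c, c))), g(c, cons(g(e, e), a))), cons(a, g(e, cons(a, f(g(cons(e, e), cons(c, c)), cons(a, e)))))):
1. f(cons(g(e, cons(cons(a, a), cons(c, c))), g(c, cons(g(e, e), a))), cons(a, g(e, cons(a, f(g(cons(e, e), cons(c, c)), cons(a, e))))))  →  f(cons(cons(cons(a, a), cons(c, c)), g(c, cons(g(e, e), a))), cons(a, g(e, cons(a, f(g(cons(e, e), cons(c, c)), cons(a, e))))))   [R1 at 1.1]
2. f(cons(cons(cons(a, a), cons(c, c)), g(c, cons(g(e, e), a))), cons(a, g(e, cons(a, f(g(cons(e, e), cons(c, c)), cons(a, e))))))  →  f(cons(cons(cons(a, a), cons(c, c)), cons(g(e, e), a)), cons(a, g(e, cons(a, f(g(cons(e, e), cons(c, c)), cons(a, e))))))   [R1 at 1.2]
3. f(cons(cons(cons(a, a), cons(c, c)), cons(g(e, e), a)), cons(a, g(e, cons(a, f(g(cons(e, e), cons(c, c)), cons(a, e))))))  →  f(cons(cons(cons(a, a), cons(c, c)), cons(e, a)), cons(a, g(e, cons(a, f(g(cons(e, e), cons(c, c)), cons(a, e))))))   [R1 at 1.2.1]
4. f(cons(cons(cons(a, a), cons(c, c)), cons(e, a)), cons(a, g(e, cons(a, f(g(cons(e, e), cons(c, c)), cons(a, e))))))  →  f(cons(cons(cons(a, a), cons(c, c)), cons(e, a)), cons(a, cons(a, f(g(cons(e, e), cons(c, c)), cons(a, e)))))   [R1 at 2.2]
5. f(cons(cons(cons(a, a), cons(c, c)), cons(e, a)), cons(a, cons(a, f(g(cons(e, e), cons(c, c)), cons(a, e)))))  →  f(cons(cons(cons(a, a), cons(c, c)), cons(e, a)), cons(a, cons(a, g(g(cons(e, e), cons(c, c)), c))))   [R3 at 2.2.2]
6. f(cons(cons(cons(a, a), cons(c, c)), cons(e, a)), cons(a, cons(a, g(g(cons(e, e), cons(c, c)), c))))  →  f(cons(cons(cons(a, a), cons(c, c)), cons(e, a)), cons(a, cons(a, c)))   [R1 at 2.2.2]
7. f(cons(cons(cons(a, a), cons(c, c)), cons(e, a)), cons(a, cons(a, c)))  →  e   [R6 at ε]

yes — NF(t₁) = e, NF(t₂) = e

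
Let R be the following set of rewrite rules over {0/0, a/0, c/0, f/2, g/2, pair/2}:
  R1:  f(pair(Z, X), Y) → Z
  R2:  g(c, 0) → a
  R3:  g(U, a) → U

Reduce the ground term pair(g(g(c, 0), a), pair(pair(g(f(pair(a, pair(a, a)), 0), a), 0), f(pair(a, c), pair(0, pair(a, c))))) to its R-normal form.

1. pair(g(g(c, 0), a), pair(pair(g(f(pair(a, pair(a, a)), 0), a), 0), f(pair(a, c), pair(0, pair(a, c)))))  →  pair(g(c, 0), pair(pair(g(f(pair(a, pair(a, a)), 0), a), 0), f(pair(a, c), pair(0, pair(a, c)))))   [R3 at 1]
2. pair(g(c, 0), pair(pair(g(f(pair(a, pair(a, a)), 0), a), 0), f(pair(a, c), pair(0, pair(a, c)))))  →  pair(a, pair(pair(g(f(pair(a, pair(a, a)), 0), a), 0), f(pair(a, c), pair(0, pair(a, c)))))   [R2 at 1]
3. pair(a, pair(pair(g(f(pair(a, pair(a, a)), 0), a), 0), f(pair(a, c), pair(0, pair(a, c)))))  →  pair(a, pair(pair(f(pair(a, pair(a, a)), 0), 0), f(pair(a, c), pair(0, pair(a, c)))))   [R3 at 2.1.1]
4. pair(a, pair(pair(f(pair(a, pair(a, a)), 0), 0), f(pair(a, c), pair(0, pair(a, c)))))  →  pair(a, pair(pair(a, 0), f(pair(a, c), pair(0, pair(a, c)))))   [R1 at 2.1.1]
5. pair(a, pair(pair(a, 0), f(pair(a, c), pair(0, pair(a, c)))))  →  pair(a, pair(pair(a, 0), a))   [R1 at 2.2]

pair(a, pair(pair(a, 0), a))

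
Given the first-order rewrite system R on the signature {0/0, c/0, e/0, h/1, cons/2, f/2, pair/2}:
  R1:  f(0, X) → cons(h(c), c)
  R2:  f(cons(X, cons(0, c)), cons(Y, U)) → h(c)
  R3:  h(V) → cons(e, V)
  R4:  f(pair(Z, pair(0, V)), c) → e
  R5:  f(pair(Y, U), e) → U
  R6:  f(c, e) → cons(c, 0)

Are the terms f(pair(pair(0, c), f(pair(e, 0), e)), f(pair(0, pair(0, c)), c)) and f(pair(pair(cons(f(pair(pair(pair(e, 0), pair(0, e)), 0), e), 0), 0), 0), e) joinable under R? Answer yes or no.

Reduce t₁ = f(pair(pair(0, c), f(pair(e, 0), e)), f(pair(0, pair(0, c)), c)):
1. f(pair(pair(0, c), f(pair(e, 0), e)), f(pair(0, pair(0, c)), c))  →  f(pair(pair(0, c), 0), f(pair(0, pair(0, c)), c))   [R5 at 1.2]
2. f(pair(pair(0, c), 0), f(pair(0, pair(0, c)), c))  →  f(pair(pair(0, c), 0), e)   [R4 at 2]
3. f(pair(pair(0, c), 0), e)  →  0   [R5 at ε]

Reduce t₂ = f(pair(pair(cons(f(pair(pair(pair(e, 0), pair(0, e)), 0), e), 0), 0), 0), e):
1. f(pair(pair(cons(f(pair(pair(pair(e, 0), pair(0, e)), 0), e), 0), 0), 0), e)  →  0   [R5 at ε]

yes — NF(t₁) = 0, NF(t₂) = 0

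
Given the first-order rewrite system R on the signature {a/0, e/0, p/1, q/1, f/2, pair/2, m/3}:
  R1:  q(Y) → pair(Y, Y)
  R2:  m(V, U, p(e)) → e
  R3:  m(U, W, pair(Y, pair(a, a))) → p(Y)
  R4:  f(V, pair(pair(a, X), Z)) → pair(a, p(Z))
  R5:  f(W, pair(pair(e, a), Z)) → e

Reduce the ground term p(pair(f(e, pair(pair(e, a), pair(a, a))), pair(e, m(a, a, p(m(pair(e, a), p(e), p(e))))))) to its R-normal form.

p(pair(e, pair(e, e)))

1. p(pair(f(e, pair(pair(e, a), pair(a, a))), pair(e, m(a, a, p(m(pair(e, a), p(e), p(e)))))))  →  p(pair(e, pair(e, m(a, a, p(m(pair(e, a), p(e), p(e)))))))   [R5 at 1.1]
2. p(pair(e, pair(e, m(a, a, p(m(pair(e, a), p(e), p(e)))))))  →  p(pair(e, pair(e, m(a, a, p(e)))))   [R2 at 1.2.2.3.1]
3. p(pair(e, pair(e, m(a, a, p(e)))))  →  p(pair(e, pair(e, e)))   [R2 at 1.2.2]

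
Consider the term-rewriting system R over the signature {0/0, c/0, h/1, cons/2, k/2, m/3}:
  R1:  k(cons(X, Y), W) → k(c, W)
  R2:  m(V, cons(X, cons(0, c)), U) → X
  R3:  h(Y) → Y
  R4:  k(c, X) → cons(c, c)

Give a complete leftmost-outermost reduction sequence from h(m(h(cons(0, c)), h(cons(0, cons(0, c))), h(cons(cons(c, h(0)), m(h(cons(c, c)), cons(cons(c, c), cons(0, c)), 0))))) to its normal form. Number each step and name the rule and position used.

1. h(m(h(cons(0, c)), h(cons(0, cons(0, c))), h(cons(cons(c, h(0)), m(h(cons(c, c)), cons(cons(c, c), cons(0, c)), 0)))))  →  m(h(cons(0, c)), h(cons(0, cons(0, c))), h(cons(cons(c, h(0)), m(h(cons(c, c)), cons(cons(c, c), cons(0, c)), 0))))   [R3 at ε]
2. m(h(cons(0, c)), h(cons(0, cons(0, c))), h(cons(cons(c, h(0)), m(h(cons(c, c)), cons(cons(c, c), cons(0, c)), 0))))  →  m(cons(0, c), h(cons(0, cons(0, c))), h(cons(cons(c, h(0)), m(h(cons(c, c)), cons(cons(c, c), cons(0, c)), 0))))   [R3 at 1]
3. m(cons(0, c), h(cons(0, cons(0, c))), h(cons(cons(c, h(0)), m(h(cons(c, c)), cons(cons(c, c), cons(0, c)), 0))))  →  m(cons(0, c), cons(0, cons(0, c)), h(cons(cons(c, h(0)), m(h(cons(c, c)), cons(cons(c, c), cons(0, c)), 0))))   [R3 at 2]
4. m(cons(0, c), cons(0, cons(0, c)), h(cons(cons(c, h(0)), m(h(cons(c, c)), cons(cons(c, c), cons(0, c)), 0))))  →  0   [R2 at ε]

0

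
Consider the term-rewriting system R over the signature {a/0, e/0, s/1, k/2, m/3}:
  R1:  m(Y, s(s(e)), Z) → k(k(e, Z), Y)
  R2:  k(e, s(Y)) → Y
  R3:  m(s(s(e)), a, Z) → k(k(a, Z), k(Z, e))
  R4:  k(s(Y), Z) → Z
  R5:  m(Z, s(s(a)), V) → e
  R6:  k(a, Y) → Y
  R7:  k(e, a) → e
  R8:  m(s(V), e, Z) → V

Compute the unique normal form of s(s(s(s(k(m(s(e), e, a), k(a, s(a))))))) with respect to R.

s(s(s(s(a))))

1. s(s(s(s(k(m(s(e), e, a), k(a, s(a)))))))  →  s(s(s(s(k(e, k(a, s(a)))))))   [R8 at 1.1.1.1.1]
2. s(s(s(s(k(e, k(a, s(a)))))))  →  s(s(s(s(k(e, s(a))))))   [R6 at 1.1.1.1.2]
3. s(s(s(s(k(e, s(a))))))  →  s(s(s(s(a))))   [R2 at 1.1.1.1]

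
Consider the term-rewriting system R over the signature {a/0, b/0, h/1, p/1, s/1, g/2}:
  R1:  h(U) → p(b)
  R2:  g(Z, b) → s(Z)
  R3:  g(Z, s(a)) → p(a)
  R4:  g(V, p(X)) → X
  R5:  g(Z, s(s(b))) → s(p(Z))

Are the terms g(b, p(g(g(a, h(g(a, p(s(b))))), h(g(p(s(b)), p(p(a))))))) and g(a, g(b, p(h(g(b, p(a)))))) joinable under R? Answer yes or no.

yes — NF(t₁) = b, NF(t₂) = b

Reduce t₁ = g(b, p(g(g(a, h(g(a, p(s(b))))), h(g(p(s(b)), p(p(a))))))):
1. g(b, p(g(g(a, h(g(a, p(s(b))))), h(g(p(s(b)), p(p(a)))))))  →  g(g(a, h(g(a, p(s(b))))), h(g(p(s(b)), p(p(a)))))   [R4 at ε]
2. g(g(a, h(g(a, p(s(b))))), h(g(p(s(b)), p(p(a)))))  →  g(g(a, p(b)), h(g(p(s(b)), p(p(a)))))   [R1 at 1.2]
3. g(g(a, p(b)), h(g(p(s(b)), p(p(a)))))  →  g(b, h(g(p(s(b)), p(p(a)))))   [R4 at 1]
4. g(b, h(g(p(s(b)), p(p(a)))))  →  g(b, p(b))   [R1 at 2]
5. g(b, p(b))  →  b   [R4 at ε]

Reduce t₂ = g(a, g(b, p(h(g(b, p(a)))))):
1. g(a, g(b, p(h(g(b, p(a))))))  →  g(a, h(g(b, p(a))))   [R4 at 2]
2. g(a, h(g(b, p(a))))  →  g(a, p(b))   [R1 at 2]
3. g(a, p(b))  →  b   [R4 at ε]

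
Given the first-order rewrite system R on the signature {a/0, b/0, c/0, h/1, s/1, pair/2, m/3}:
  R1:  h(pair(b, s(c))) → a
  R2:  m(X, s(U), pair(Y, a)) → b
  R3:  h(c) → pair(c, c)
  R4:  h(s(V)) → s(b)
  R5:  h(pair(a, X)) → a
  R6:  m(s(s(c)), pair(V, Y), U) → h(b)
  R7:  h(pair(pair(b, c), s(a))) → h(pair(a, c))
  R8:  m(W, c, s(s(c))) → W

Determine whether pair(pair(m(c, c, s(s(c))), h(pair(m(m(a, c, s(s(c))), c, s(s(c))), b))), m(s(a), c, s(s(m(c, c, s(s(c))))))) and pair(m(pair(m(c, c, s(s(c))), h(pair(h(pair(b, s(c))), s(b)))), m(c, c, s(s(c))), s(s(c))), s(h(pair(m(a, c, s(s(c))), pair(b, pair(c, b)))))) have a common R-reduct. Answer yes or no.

yes — NF(t₁) = pair(pair(c, a), s(a)), NF(t₂) = pair(pair(c, a), s(a))

Reduce t₁ = pair(pair(m(c, c, s(s(c))), h(pair(m(m(a, c, s(s(c))), c, s(s(c))), b))), m(s(a), c, s(s(m(c, c, s(s(c))))))):
1. pair(pair(m(c, c, s(s(c))), h(pair(m(m(a, c, s(s(c))), c, s(s(c))), b))), m(s(a), c, s(s(m(c, c, s(s(c)))))))  →  pair(pair(c, h(pair(m(m(a, c, s(s(c))), c, s(s(c))), b))), m(s(a), c, s(s(m(c, c, s(s(c)))))))   [R8 at 1.1]
2. pair(pair(c, h(pair(m(m(a, c, s(s(c))), c, s(s(c))), b))), m(s(a), c, s(s(m(c, c, s(s(c)))))))  →  pair(pair(c, h(pair(m(a, c, s(s(c))), b))), m(s(a), c, s(s(m(c, c, s(s(c)))))))   [R8 at 1.2.1.1]
3. pair(pair(c, h(pair(m(a, c, s(s(c))), b))), m(s(a), c, s(s(m(c, c, s(s(c)))))))  →  pair(pair(c, h(pair(a, b))), m(s(a), c, s(s(m(c, c, s(s(c)))))))   [R8 at 1.2.1.1]
4. pair(pair(c, h(pair(a, b))), m(s(a), c, s(s(m(c, c, s(s(c)))))))  →  pair(pair(c, a), m(s(a), c, s(s(m(c, c, s(s(c)))))))   [R5 at 1.2]
5. pair(pair(c, a), m(s(a), c, s(s(m(c, c, s(s(c)))))))  →  pair(pair(c, a), m(s(a), c, s(s(c))))   [R8 at 2.3.1.1]
6. pair(pair(c, a), m(s(a), c, s(s(c))))  →  pair(pair(c, a), s(a))   [R8 at 2]

Reduce t₂ = pair(m(pair(m(c, c, s(s(c))), h(pair(h(pair(b, s(c))), s(b)))), m(c, c, s(s(c))), s(s(c))), s(h(pair(m(a, c, s(s(c))), pair(b, pair(c, b)))))):
1. pair(m(pair(m(c, c, s(s(c))), h(pair(h(pair(b, s(c))), s(b)))), m(c, c, s(s(c))), s(s(c))), s(h(pair(m(a, c, s(s(c))), pair(b, pair(c, b))))))  →  pair(m(pair(c, h(pair(h(pair(b, s(c))), s(b)))), m(c, c, s(s(c))), s(s(c))), s(h(pair(m(a, c, s(s(c))), pair(b, pair(c, b))))))   [R8 at 1.1.1]
2. pair(m(pair(c, h(pair(h(pair(b, s(c))), s(b)))), m(c, c, s(s(c))), s(s(c))), s(h(pair(m(a, c, s(s(c))), pair(b, pair(c, b))))))  →  pair(m(pair(c, h(pair(a, s(b)))), m(c, c, s(s(c))), s(s(c))), s(h(pair(m(a, c, s(s(c))), pair(b, pair(c, b))))))   [R1 at 1.1.2.1.1]
3. pair(m(pair(c, h(pair(a, s(b)))), m(c, c, s(s(c))), s(s(c))), s(h(pair(m(a, c, s(s(c))), pair(b, pair(c, b))))))  →  pair(m(pair(c, a), m(c, c, s(s(c))), s(s(c))), s(h(pair(m(a, c, s(s(c))), pair(b, pair(c, b))))))   [R5 at 1.1.2]
4. pair(m(pair(c, a), m(c, c, s(s(c))), s(s(c))), s(h(pair(m(a, c, s(s(c))), pair(b, pair(c, b))))))  →  pair(m(pair(c, a), c, s(s(c))), s(h(pair(m(a, c, s(s(c))), pair(b, pair(c, b))))))   [R8 at 1.2]
5. pair(m(pair(c, a), c, s(s(c))), s(h(pair(m(a, c, s(s(c))), pair(b, pair(c, b))))))  →  pair(pair(c, a), s(h(pair(m(a, c, s(s(c))), pair(b, pair(c, b))))))   [R8 at 1]
6. pair(pair(c, a), s(h(pair(m(a, c, s(s(c))), pair(b, pair(c, b))))))  →  pair(pair(c, a), s(h(pair(a, pair(b, pair(c, b))))))   [R8 at 2.1.1.1]
7. pair(pair(c, a), s(h(pair(a, pair(b, pair(c, b))))))  →  pair(pair(c, a), s(a))   [R5 at 2.1]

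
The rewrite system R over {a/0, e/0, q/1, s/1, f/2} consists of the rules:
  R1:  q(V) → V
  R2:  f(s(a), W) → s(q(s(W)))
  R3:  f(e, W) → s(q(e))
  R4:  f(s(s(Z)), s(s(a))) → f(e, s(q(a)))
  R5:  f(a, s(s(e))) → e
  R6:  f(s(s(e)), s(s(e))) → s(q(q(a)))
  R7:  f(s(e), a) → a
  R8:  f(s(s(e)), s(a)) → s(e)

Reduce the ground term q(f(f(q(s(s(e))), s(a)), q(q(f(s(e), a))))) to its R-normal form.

a

1. q(f(f(q(s(s(e))), s(a)), q(q(f(s(e), a)))))  →  f(f(q(s(s(e))), s(a)), q(q(f(s(e), a))))   [R1 at ε]
2. f(f(q(s(s(e))), s(a)), q(q(f(s(e), a))))  →  f(f(s(s(e)), s(a)), q(q(f(s(e), a))))   [R1 at 1.1]
3. f(f(s(s(e)), s(a)), q(q(f(s(e), a))))  →  f(s(e), q(q(f(s(e), a))))   [R8 at 1]
4. f(s(e), q(q(f(s(e), a))))  →  f(s(e), q(f(s(e), a)))   [R1 at 2]
5. f(s(e), q(f(s(e), a)))  →  f(s(e), f(s(e), a))   [R1 at 2]
6. f(s(e), f(s(e), a))  →  f(s(e), a)   [R7 at 2]
7. f(s(e), a)  →  a   [R7 at ε]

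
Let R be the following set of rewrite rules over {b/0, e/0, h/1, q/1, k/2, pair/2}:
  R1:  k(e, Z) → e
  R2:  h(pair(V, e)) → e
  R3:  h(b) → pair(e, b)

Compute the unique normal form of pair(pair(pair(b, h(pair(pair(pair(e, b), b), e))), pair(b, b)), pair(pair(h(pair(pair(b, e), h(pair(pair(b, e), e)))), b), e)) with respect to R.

1. pair(pair(pair(b, h(pair(pair(pair(e, b), b), e))), pair(b, b)), pair(pair(h(pair(pair(b, e), h(pair(pair(b, e), e)))), b), e))  →  pair(pair(pair(b, e), pair(b, b)), pair(pair(h(pair(pair(b, e), h(pair(pair(b, e), e)))), b), e))   [R2 at 1.1.2]
2. pair(pair(pair(b, e), pair(b, b)), pair(pair(h(pair(pair(b, e), h(pair(pair(b, e), e)))), b), e))  →  pair(pair(pair(b, e), pair(b, b)), pair(pair(h(pair(pair(b, e), e)), b), e))   [R2 at 2.1.1.1.2]
3. pair(pair(pair(b, e), pair(b, b)), pair(pair(h(pair(pair(b, e), e)), b), e))  →  pair(pair(pair(b, e), pair(b, b)), pair(pair(e, b), e))   [R2 at 2.1.1]

pair(pair(pair(b, e), pair(b, b)), pair(pair(e, b), e))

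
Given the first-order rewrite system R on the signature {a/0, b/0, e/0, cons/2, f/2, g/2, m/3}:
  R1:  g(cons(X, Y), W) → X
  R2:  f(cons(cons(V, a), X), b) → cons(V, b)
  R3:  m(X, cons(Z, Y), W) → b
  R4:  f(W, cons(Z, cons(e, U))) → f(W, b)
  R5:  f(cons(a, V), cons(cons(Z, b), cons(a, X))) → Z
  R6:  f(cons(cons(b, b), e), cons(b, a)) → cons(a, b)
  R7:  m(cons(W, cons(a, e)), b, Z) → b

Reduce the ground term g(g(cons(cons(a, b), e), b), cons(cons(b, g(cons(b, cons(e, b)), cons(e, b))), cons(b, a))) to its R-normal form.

a

1. g(g(cons(cons(a, b), e), b), cons(cons(b, g(cons(b, cons(e, b)), cons(e, b))), cons(b, a)))  →  g(cons(a, b), cons(cons(b, g(cons(b, cons(e, b)), cons(e, b))), cons(b, a)))   [R1 at 1]
2. g(cons(a, b), cons(cons(b, g(cons(b, cons(e, b)), cons(e, b))), cons(b, a)))  →  a   [R1 at ε]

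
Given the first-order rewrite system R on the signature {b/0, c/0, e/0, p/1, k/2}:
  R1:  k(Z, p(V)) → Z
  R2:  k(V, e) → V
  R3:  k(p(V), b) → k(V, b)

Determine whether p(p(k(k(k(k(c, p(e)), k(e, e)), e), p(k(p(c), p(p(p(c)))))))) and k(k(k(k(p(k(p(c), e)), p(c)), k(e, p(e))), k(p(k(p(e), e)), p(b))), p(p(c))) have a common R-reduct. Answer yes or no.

yes — NF(t₁) = p(p(c)), NF(t₂) = p(p(c))

Reduce t₁ = p(p(k(k(k(k(c, p(e)), k(e, e)), e), p(k(p(c), p(p(p(c)))))))):
1. p(p(k(k(k(k(c, p(e)), k(e, e)), e), p(k(p(c), p(p(p(c))))))))  →  p(p(k(k(k(c, p(e)), k(e, e)), e)))   [R1 at 1.1]
2. p(p(k(k(k(c, p(e)), k(e, e)), e)))  →  p(p(k(k(c, p(e)), k(e, e))))   [R2 at 1.1]
3. p(p(k(k(c, p(e)), k(e, e))))  →  p(p(k(c, k(e, e))))   [R1 at 1.1.1]
4. p(p(k(c, k(e, e))))  →  p(p(k(c, e)))   [R2 at 1.1.2]
5. p(p(k(c, e)))  →  p(p(c))   [R2 at 1.1]

Reduce t₂ = k(k(k(k(p(k(p(c), e)), p(c)), k(e, p(e))), k(p(k(p(e), e)), p(b))), p(p(c))):
1. k(k(k(k(p(k(p(c), e)), p(c)), k(e, p(e))), k(p(k(p(e), e)), p(b))), p(p(c)))  →  k(k(k(p(k(p(c), e)), p(c)), k(e, p(e))), k(p(k(p(e), e)), p(b)))   [R1 at ε]
2. k(k(k(p(k(p(c), e)), p(c)), k(e, p(e))), k(p(k(p(e), e)), p(b)))  →  k(k(p(k(p(c), e)), k(e, p(e))), k(p(k(p(e), e)), p(b)))   [R1 at 1.1]
3. k(k(p(k(p(c), e)), k(e, p(e))), k(p(k(p(e), e)), p(b)))  →  k(k(p(p(c)), k(e, p(e))), k(p(k(p(e), e)), p(b)))   [R2 at 1.1.1]
4. k(k(p(p(c)), k(e, p(e))), k(p(k(p(e), e)), p(b)))  →  k(k(p(p(c)), e), k(p(k(p(e), e)), p(b)))   [R1 at 1.2]
5. k(k(p(p(c)), e), k(p(k(p(e), e)), p(b)))  →  k(p(p(c)), k(p(k(p(e), e)), p(b)))   [R2 at 1]
6. k(p(p(c)), k(p(k(p(e), e)), p(b)))  →  k(p(p(c)), p(k(p(e), e)))   [R1 at 2]
7. k(p(p(c)), p(k(p(e), e)))  →  p(p(c))   [R1 at ε]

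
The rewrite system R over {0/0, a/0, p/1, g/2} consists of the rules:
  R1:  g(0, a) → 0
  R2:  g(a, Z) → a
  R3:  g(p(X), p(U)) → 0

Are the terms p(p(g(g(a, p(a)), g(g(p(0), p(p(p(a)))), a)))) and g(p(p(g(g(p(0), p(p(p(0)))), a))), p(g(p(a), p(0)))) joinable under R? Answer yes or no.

no — NF(t₁) = p(p(a)), NF(t₂) = 0

Reduce t₁ = p(p(g(g(a, p(a)), g(g(p(0), p(p(p(a)))), a)))):
1. p(p(g(g(a, p(a)), g(g(p(0), p(p(p(a)))), a))))  →  p(p(g(a, g(g(p(0), p(p(p(a)))), a))))   [R2 at 1.1.1]
2. p(p(g(a, g(g(p(0), p(p(p(a)))), a))))  →  p(p(a))   [R2 at 1.1]

Reduce t₂ = g(p(p(g(g(p(0), p(p(p(0)))), a))), p(g(p(a), p(0)))):
1. g(p(p(g(g(p(0), p(p(p(0)))), a))), p(g(p(a), p(0))))  →  0   [R3 at ε]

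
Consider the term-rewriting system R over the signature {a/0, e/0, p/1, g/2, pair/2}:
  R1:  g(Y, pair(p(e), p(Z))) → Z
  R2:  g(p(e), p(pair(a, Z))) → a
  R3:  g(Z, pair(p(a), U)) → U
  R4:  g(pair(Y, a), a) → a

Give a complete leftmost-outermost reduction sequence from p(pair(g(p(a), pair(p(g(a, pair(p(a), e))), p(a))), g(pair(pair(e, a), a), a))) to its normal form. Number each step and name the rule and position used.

1. p(pair(g(p(a), pair(p(g(a, pair(p(a), e))), p(a))), g(pair(pair(e, a), a), a)))  →  p(pair(g(p(a), pair(p(e), p(a))), g(pair(pair(e, a), a), a)))   [R3 at 1.1.2.1.1]
2. p(pair(g(p(a), pair(p(e), p(a))), g(pair(pair(e, a), a), a)))  →  p(pair(a, g(pair(pair(e, a), a), a)))   [R1 at 1.1]
3. p(pair(a, g(pair(pair(e, a), a), a)))  →  p(pair(a, a))   [R4 at 1.2]

p(pair(a, a))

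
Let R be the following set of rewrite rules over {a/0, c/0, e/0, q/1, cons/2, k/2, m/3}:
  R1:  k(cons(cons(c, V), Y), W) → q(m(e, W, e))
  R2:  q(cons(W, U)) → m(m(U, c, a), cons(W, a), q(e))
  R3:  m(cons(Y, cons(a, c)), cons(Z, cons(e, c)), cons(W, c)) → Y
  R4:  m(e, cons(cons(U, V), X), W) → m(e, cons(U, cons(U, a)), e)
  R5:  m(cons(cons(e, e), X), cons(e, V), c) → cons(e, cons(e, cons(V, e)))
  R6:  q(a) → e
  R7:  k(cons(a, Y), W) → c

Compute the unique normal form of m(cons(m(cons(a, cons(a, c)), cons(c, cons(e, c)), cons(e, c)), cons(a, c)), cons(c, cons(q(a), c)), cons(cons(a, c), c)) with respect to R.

1. m(cons(m(cons(a, cons(a, c)), cons(c, cons(e, c)), cons(e, c)), cons(a, c)), cons(c, cons(q(a), c)), cons(cons(a, c), c))  →  m(cons(a, cons(a, c)), cons(c, cons(q(a), c)), cons(cons(a, c), c))   [R3 at 1.1]
2. m(cons(a, cons(a, c)), cons(c, cons(q(a), c)), cons(cons(a, c), c))  →  m(cons(a, cons(a, c)), cons(c, cons(e, c)), cons(cons(a, c), c))   [R6 at 2.2.1]
3. m(cons(a, cons(a, c)), cons(c, cons(e, c)), cons(cons(a, c), c))  →  a   [R3 at ε]

a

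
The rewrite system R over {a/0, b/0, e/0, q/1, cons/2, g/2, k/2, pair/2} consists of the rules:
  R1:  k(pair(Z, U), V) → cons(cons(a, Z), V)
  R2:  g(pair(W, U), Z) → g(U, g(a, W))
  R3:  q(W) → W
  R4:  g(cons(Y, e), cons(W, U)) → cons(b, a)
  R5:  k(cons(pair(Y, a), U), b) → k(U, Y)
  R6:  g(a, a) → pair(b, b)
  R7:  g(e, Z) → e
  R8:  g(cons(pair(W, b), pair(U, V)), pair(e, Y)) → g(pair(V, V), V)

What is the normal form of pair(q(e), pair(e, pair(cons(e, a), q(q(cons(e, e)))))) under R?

1. pair(q(e), pair(e, pair(cons(e, a), q(q(cons(e, e))))))  →  pair(e, pair(e, pair(cons(e, a), q(q(cons(e, e))))))   [R3 at 1]
2. pair(e, pair(e, pair(cons(e, a), q(q(cons(e, e))))))  →  pair(e, pair(e, pair(cons(e, a), q(cons(e, e)))))   [R3 at 2.2.2]
3. pair(e, pair(e, pair(cons(e, a), q(cons(e, e)))))  →  pair(e, pair(e, pair(cons(e, a), cons(e, e))))   [R3 at 2.2.2]

pair(e, pair(e, pair(cons(e, a), cons(e, e))))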